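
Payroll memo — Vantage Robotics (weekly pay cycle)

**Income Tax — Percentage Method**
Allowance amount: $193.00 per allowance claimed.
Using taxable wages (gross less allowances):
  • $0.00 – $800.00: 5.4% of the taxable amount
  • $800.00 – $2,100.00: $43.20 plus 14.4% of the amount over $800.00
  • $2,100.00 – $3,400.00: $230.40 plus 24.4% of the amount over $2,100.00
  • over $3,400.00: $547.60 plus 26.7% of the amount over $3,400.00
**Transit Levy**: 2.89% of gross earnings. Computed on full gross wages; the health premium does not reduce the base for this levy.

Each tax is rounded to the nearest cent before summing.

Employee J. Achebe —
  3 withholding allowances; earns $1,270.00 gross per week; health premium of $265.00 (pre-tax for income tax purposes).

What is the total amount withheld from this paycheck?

Income Tax: taxable = $1,270.00 − $265.00 − 3×$193.00 = $426.00
  5.4% × $426.00 = $23.00
Transit Levy: 2.89% × $1,270.00 = $36.70
Total: $23.00 + $36.70 = $59.70

$59.70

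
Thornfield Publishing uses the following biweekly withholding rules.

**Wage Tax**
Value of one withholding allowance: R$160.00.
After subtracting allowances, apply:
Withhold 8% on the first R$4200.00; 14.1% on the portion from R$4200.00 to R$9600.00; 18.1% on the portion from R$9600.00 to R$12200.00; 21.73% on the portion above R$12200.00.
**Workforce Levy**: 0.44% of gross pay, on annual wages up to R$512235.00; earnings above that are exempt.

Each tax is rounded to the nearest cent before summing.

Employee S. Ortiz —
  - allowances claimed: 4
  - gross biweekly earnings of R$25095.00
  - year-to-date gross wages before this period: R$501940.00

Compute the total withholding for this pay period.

R$4276.31

Wage Tax: taxable = R$25095.00 − 4×R$160.00 = R$24455.00
  R$1568.00 + 21.73% × (R$24455.00 − R$12200.00) = R$1568.00 + 21.73% × R$12255.00 = R$4231.01
Workforce Levy: cap R$512235.00 − YTD R$501940.00 = R$10295.00 subject; 0.44% × R$10295.00 = R$45.30
Total: R$4231.01 + R$45.30 = R$4276.31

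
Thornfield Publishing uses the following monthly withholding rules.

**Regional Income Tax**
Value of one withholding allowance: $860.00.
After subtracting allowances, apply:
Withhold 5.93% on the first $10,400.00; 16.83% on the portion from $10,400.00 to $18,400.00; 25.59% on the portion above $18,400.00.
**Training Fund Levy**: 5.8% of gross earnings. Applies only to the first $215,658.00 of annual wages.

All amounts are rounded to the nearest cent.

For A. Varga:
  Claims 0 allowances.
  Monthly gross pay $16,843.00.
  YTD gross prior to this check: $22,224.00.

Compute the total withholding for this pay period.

$2,677.97

Regional Income Tax: taxable = $16,843.00
  $616.72 + 16.83% × ($16,843.00 − $10,400.00) = $616.72 + 16.83% × $6,443.00 = $1,701.08
Training Fund Levy: 5.8% × $16,843.00 = $976.89
Total: $1,701.08 + $976.89 = $2,677.97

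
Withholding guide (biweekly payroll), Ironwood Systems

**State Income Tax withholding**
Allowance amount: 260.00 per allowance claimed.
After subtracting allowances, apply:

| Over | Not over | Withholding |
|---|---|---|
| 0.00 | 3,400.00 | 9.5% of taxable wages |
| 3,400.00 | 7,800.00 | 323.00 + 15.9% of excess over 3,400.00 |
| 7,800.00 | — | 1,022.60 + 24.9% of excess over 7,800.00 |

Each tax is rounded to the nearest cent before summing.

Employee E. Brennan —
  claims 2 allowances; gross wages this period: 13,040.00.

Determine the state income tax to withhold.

State Income Tax: taxable = 13,040.00 − 2×260.00 = 12,520.00
  1,022.60 + 24.9% × (12,520.00 − 7,800.00) = 1,022.60 + 24.9% × 4,720.00 = 2,197.88

2,197.88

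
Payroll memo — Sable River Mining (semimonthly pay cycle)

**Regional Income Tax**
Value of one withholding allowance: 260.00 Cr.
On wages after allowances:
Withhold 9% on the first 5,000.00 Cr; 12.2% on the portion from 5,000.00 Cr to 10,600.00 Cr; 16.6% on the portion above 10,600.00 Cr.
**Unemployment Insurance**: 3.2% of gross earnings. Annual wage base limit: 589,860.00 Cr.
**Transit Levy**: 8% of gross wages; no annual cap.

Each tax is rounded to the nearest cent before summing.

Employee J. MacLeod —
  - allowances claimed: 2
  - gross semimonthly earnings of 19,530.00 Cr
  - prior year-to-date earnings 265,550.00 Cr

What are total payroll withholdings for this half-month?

Regional Income Tax: taxable = 19,530.00 Cr − 2×260.00 Cr = 19,010.00 Cr
  1,133.20 Cr + 16.6% × (19,010.00 Cr − 10,600.00 Cr) = 1,133.20 Cr + 16.6% × 8,410.00 Cr = 2,529.26 Cr
Unemployment Insurance: 3.2% × 19,530.00 Cr = 624.96 Cr
Transit Levy: 8% × 19,530.00 Cr = 1,562.40 Cr
Total: 2,529.26 Cr + 624.96 Cr + 1,562.40 Cr = 4,716.62 Cr

4,716.62 Cr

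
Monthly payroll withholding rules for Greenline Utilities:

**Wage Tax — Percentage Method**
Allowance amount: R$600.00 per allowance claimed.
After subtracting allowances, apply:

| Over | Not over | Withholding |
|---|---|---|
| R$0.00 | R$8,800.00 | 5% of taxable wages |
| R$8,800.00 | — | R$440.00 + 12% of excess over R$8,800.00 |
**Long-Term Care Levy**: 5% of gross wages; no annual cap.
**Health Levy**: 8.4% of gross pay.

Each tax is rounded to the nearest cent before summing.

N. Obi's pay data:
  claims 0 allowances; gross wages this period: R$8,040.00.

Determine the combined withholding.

R$1,479.36

Wage Tax: taxable = R$8,040.00
  5% × R$8,040.00 = R$402.00
Long-Term Care Levy: 5% × R$8,040.00 = R$402.00
Health Levy: 8.4% × R$8,040.00 = R$675.36
Total: R$402.00 + R$402.00 + R$675.36 = R$1,479.36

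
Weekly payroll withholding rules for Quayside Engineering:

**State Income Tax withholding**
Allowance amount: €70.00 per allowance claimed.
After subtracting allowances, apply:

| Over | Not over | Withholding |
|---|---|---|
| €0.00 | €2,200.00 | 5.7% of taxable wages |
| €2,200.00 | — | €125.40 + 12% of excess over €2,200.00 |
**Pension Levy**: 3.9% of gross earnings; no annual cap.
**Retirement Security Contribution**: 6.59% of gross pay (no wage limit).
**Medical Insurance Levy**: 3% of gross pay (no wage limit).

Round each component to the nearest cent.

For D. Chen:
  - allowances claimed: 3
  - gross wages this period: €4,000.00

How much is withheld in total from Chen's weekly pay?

€855.80

State Income Tax: taxable = €4,000.00 − 3×€70.00 = €3,790.00
  €125.40 + 12% × (€3,790.00 − €2,200.00) = €125.40 + 12% × €1,590.00 = €316.20
Pension Levy: 3.9% × €4,000.00 = €156.00
Retirement Security Contribution: 6.59% × €4,000.00 = €263.60
Medical Insurance Levy: 3% × €4,000.00 = €120.00
Total: €316.20 + €156.00 + €263.60 + €120.00 = €855.80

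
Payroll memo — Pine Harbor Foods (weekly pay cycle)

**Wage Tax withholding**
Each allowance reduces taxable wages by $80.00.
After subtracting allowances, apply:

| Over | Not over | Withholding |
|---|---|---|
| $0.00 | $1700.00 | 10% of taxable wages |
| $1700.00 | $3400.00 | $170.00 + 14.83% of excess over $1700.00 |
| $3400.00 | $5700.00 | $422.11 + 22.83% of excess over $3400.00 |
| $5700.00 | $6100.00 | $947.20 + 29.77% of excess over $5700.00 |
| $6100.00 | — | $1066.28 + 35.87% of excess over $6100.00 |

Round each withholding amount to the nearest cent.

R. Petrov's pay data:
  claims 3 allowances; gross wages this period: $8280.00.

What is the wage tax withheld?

$1762.16

Wage Tax: taxable = $8280.00 − 3×$80.00 = $8040.00
  $1066.28 + 35.87% × ($8040.00 − $6100.00) = $1066.28 + 35.87% × $1940.00 = $1762.16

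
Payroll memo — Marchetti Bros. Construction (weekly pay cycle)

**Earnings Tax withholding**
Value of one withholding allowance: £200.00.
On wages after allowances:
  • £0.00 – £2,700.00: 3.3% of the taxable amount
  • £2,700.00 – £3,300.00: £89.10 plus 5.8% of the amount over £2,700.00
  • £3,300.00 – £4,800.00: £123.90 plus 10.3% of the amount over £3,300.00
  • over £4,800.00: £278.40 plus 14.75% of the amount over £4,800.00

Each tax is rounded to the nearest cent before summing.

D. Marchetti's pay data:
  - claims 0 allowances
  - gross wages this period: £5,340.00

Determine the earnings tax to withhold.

Earnings Tax: taxable = £5,340.00
  £278.40 + 14.75% × (£5,340.00 − £4,800.00) = £278.40 + 14.75% × £540.00 = £358.05

£358.05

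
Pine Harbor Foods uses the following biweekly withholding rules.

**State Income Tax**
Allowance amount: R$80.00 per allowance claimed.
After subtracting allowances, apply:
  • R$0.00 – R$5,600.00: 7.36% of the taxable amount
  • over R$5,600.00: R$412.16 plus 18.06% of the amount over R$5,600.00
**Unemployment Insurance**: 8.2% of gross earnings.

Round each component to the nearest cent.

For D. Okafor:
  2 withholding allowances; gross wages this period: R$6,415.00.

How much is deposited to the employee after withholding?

R$5,358.52

State Income Tax: taxable = R$6,415.00 − 2×R$80.00 = R$6,255.00
  R$412.16 + 18.06% × (R$6,255.00 − R$5,600.00) = R$412.16 + 18.06% × R$655.00 = R$530.45
Unemployment Insurance: 8.2% × R$6,415.00 = R$526.03
Total withheld: R$530.45 + R$526.03 = R$1,056.48
Net pay: R$6,415.00 − R$1,056.48 = R$5,358.52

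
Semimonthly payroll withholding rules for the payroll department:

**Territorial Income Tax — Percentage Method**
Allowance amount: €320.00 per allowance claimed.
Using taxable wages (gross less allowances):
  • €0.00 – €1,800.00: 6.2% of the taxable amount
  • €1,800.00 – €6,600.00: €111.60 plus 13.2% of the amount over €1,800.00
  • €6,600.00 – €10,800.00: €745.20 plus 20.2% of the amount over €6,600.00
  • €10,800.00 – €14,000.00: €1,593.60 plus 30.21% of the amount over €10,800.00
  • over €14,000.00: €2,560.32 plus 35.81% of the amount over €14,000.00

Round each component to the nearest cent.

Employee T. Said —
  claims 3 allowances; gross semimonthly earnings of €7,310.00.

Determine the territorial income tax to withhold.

€712.20

Territorial Income Tax: taxable = €7,310.00 − 3×€320.00 = €6,350.00
  €111.60 + 13.2% × (€6,350.00 − €1,800.00) = €111.60 + 13.2% × €4,550.00 = €712.20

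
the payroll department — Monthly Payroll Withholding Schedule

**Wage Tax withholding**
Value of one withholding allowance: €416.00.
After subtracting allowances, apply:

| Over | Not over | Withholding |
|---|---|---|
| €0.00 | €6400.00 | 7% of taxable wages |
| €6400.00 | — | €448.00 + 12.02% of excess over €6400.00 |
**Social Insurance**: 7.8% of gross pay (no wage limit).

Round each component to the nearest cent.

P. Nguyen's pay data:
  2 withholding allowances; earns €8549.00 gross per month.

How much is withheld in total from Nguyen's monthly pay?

€1273.12

Wage Tax: taxable = €8549.00 − 2×€416.00 = €7717.00
  €448.00 + 12.02% × (€7717.00 − €6400.00) = €448.00 + 12.02% × €1317.00 = €606.30
Social Insurance: 7.8% × €8549.00 = €666.82
Total: €606.30 + €666.82 = €1273.12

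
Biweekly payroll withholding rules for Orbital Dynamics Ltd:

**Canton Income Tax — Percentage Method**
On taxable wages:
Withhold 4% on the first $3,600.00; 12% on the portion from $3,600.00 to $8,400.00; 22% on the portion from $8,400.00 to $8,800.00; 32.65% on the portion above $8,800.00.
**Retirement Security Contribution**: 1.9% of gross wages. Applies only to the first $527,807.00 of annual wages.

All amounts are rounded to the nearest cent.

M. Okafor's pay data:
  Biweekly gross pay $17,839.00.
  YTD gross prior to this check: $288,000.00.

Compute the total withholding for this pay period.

$4,098.17

Canton Income Tax: taxable = $17,839.00
  $808.00 + 32.65% × ($17,839.00 − $8,800.00) = $808.00 + 32.65% × $9,039.00 = $3,759.23
Retirement Security Contribution: 1.9% × $17,839.00 = $338.94
Total: $3,759.23 + $338.94 = $4,098.17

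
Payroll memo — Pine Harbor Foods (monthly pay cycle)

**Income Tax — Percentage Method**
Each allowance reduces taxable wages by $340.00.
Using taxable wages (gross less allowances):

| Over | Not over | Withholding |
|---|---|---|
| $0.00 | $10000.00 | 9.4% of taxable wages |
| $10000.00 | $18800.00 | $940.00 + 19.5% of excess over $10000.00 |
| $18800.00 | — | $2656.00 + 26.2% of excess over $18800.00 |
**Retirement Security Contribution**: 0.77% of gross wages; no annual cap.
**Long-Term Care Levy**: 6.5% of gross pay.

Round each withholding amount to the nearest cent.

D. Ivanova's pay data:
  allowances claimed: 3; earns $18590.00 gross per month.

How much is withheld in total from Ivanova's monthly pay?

Income Tax: taxable = $18590.00 − 3×$340.00 = $17570.00
  $940.00 + 19.5% × ($17570.00 − $10000.00) = $940.00 + 19.5% × $7570.00 = $2416.15
Retirement Security Contribution: 0.77% × $18590.00 = $143.14
Long-Term Care Levy: 6.5% × $18590.00 = $1208.35
Total: $2416.15 + $143.14 + $1208.35 = $3767.64

$3767.64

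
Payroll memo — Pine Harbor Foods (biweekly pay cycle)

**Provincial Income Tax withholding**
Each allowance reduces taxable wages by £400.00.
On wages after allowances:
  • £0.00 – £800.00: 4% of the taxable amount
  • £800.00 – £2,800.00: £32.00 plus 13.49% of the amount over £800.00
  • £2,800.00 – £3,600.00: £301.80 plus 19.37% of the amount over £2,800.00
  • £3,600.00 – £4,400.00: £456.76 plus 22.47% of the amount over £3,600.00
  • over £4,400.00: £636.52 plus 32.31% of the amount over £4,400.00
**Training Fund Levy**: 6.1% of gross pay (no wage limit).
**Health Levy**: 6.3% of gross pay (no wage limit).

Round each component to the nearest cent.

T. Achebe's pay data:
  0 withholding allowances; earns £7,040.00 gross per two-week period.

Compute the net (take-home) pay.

£4,677.54

Provincial Income Tax: taxable = £7,040.00
  £636.52 + 32.31% × (£7,040.00 − £4,400.00) = £636.52 + 32.31% × £2,640.00 = £1,489.50
Training Fund Levy: 6.1% × £7,040.00 = £429.44
Health Levy: 6.3% × £7,040.00 = £443.52
Total withheld: £1,489.50 + £429.44 + £443.52 = £2,362.46
Net pay: £7,040.00 − £2,362.46 = £4,677.54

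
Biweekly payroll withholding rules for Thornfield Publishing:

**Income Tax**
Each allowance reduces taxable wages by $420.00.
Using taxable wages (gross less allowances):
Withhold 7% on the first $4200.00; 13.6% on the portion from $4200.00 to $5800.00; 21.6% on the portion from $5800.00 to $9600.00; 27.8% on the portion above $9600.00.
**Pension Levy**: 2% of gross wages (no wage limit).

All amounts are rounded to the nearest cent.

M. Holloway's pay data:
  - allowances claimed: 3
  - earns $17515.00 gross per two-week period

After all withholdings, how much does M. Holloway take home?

Income Tax: taxable = $17515.00 − 3×$420.00 = $16255.00
  $1332.40 + 27.8% × ($16255.00 − $9600.00) = $1332.40 + 27.8% × $6655.00 = $3182.49
Pension Levy: 2% × $17515.00 = $350.30
Total withheld: $3182.49 + $350.30 = $3532.79
Net pay: $17515.00 − $3532.79 = $13982.21

$13982.21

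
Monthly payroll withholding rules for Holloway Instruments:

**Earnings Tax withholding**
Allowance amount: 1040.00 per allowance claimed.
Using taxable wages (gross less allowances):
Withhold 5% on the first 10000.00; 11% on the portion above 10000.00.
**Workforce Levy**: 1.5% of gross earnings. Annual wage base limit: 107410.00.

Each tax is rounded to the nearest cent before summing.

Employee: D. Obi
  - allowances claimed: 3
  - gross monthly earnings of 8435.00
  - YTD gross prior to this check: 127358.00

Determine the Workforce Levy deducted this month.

Workforce Levy: YTD 127358.00 ≥ cap 107410.00 → 0.00

0.00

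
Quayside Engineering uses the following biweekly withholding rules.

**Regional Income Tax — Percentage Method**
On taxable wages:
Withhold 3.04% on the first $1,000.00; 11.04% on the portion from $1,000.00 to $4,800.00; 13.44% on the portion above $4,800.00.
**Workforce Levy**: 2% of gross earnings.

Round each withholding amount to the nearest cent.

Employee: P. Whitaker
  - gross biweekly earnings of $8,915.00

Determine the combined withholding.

Regional Income Tax: taxable = $8,915.00
  $449.92 + 13.44% × ($8,915.00 − $4,800.00) = $449.92 + 13.44% × $4,115.00 = $1,002.98
Workforce Levy: 2% × $8,915.00 = $178.30
Total: $1,002.98 + $178.30 = $1,181.28

$1,181.28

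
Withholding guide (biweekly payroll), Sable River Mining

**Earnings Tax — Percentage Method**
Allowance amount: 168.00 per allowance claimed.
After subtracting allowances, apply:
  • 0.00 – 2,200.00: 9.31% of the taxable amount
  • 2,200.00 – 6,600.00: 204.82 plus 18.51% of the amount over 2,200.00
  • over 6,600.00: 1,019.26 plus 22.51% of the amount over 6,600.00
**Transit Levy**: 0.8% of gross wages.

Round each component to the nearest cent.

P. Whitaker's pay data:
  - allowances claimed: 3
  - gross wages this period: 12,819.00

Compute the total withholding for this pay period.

2,408.26

Earnings Tax: taxable = 12,819.00 − 3×168.00 = 12,315.00
  1,019.26 + 22.51% × (12,315.00 − 6,600.00) = 1,019.26 + 22.51% × 5,715.00 = 2,305.71
Transit Levy: 0.8% × 12,819.00 = 102.55
Total: 2,305.71 + 102.55 = 2,408.26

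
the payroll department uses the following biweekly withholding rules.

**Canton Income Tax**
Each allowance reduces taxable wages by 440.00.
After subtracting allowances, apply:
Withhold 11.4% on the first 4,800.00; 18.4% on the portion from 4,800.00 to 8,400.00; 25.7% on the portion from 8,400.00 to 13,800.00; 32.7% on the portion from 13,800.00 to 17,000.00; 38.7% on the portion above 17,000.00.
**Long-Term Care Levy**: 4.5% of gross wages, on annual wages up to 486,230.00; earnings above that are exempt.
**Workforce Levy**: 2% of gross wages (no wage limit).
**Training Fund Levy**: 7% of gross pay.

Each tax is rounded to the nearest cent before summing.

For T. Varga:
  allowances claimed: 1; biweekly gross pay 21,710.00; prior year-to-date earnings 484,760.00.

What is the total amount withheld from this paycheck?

Canton Income Tax: taxable = 21,710.00 − 1×440.00 = 21,270.00
  3,643.80 + 38.7% × (21,270.00 − 17,000.00) = 3,643.80 + 38.7% × 4,270.00 = 5,296.29
Long-Term Care Levy: cap 486,230.00 − YTD 484,760.00 = 1,470.00 subject; 4.5% × 1,470.00 = 66.15
Workforce Levy: 2% × 21,710.00 = 434.20
Training Fund Levy: 7% × 21,710.00 = 1,519.70
Total: 5,296.29 + 66.15 + 434.20 + 1,519.70 = 7,316.34

7,316.34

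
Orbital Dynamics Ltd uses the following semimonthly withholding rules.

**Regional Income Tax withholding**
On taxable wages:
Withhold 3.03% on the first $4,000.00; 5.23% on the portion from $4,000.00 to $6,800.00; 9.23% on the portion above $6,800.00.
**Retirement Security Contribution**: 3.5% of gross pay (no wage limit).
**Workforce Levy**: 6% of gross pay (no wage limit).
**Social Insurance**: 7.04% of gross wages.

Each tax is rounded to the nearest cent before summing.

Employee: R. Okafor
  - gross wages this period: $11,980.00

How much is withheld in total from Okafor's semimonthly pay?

$2,727.24

Regional Income Tax: taxable = $11,980.00
  $267.64 + 9.23% × ($11,980.00 − $6,800.00) = $267.64 + 9.23% × $5,180.00 = $745.75
Retirement Security Contribution: 3.5% × $11,980.00 = $419.30
Workforce Levy: 6% × $11,980.00 = $718.80
Social Insurance: 7.04% × $11,980.00 = $843.39
Total: $745.75 + $419.30 + $718.80 + $843.39 = $2,727.24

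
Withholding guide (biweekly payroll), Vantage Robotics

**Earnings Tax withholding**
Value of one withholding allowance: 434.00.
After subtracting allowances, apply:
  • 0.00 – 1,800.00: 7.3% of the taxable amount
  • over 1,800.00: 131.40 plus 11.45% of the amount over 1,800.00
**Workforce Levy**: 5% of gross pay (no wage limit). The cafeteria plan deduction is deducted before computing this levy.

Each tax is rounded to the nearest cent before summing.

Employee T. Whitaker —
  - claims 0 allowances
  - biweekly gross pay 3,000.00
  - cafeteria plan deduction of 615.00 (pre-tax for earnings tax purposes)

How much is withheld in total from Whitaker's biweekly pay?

317.63

Earnings Tax: taxable = 3,000.00 − 615.00 = 2,385.00
  131.40 + 11.45% × (2,385.00 − 1,800.00) = 131.40 + 11.45% × 585.00 = 198.38
Workforce Levy: 5% × 2,385.00 = 119.25
Total: 198.38 + 119.25 = 317.63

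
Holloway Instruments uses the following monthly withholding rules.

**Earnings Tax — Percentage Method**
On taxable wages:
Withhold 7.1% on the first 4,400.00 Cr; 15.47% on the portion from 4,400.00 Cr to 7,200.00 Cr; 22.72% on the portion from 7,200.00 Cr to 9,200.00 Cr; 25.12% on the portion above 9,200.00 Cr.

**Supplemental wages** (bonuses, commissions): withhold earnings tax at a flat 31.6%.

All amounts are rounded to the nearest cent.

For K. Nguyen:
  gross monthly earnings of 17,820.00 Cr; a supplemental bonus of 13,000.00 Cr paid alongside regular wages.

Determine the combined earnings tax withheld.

Earnings Tax: taxable = 17,820.00 Cr
  1,199.96 Cr + 25.12% × (17,820.00 Cr − 9,200.00 Cr) = 1,199.96 Cr + 25.12% × 8,620.00 Cr = 3,365.30 Cr
Supplemental (31.6% flat on bonus): 31.6% × 13,000.00 Cr = 4,108.00 Cr
Total earnings tax: 3,365.30 Cr + 4,108.00 Cr = 7,473.30 Cr

7,473.30 Cr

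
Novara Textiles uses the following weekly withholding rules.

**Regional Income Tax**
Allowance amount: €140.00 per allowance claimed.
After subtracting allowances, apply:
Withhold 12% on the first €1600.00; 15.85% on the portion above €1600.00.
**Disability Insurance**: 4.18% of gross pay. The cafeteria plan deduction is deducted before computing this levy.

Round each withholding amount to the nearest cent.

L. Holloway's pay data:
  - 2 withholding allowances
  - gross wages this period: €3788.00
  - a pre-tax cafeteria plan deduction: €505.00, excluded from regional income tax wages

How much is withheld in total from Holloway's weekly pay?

Regional Income Tax: taxable = €3788.00 − €505.00 − 2×€140.00 = €3003.00
  €192.00 + 15.85% × (€3003.00 − €1600.00) = €192.00 + 15.85% × €1403.00 = €414.38
Disability Insurance: 4.18% × €3283.00 = €137.23
Total: €414.38 + €137.23 = €551.61

€551.61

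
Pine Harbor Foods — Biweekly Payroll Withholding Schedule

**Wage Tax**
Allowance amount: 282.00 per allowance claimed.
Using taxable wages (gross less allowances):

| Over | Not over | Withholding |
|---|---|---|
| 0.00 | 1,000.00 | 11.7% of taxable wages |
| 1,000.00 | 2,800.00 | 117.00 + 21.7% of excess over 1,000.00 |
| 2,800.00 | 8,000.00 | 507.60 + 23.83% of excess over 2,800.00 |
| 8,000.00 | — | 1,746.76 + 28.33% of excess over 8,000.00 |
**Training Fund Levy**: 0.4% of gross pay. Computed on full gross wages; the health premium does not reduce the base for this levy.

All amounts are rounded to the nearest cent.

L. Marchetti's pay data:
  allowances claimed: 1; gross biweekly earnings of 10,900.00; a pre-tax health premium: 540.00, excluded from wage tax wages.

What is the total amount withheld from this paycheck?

Wage Tax: taxable = 10,900.00 − 540.00 − 1×282.00 = 10,078.00
  1,746.76 + 28.33% × (10,078.00 − 8,000.00) = 1,746.76 + 28.33% × 2,078.00 = 2,335.46
Training Fund Levy: 0.4% × 10,900.00 = 43.60
Total: 2,335.46 + 43.60 = 2,379.06

2,379.06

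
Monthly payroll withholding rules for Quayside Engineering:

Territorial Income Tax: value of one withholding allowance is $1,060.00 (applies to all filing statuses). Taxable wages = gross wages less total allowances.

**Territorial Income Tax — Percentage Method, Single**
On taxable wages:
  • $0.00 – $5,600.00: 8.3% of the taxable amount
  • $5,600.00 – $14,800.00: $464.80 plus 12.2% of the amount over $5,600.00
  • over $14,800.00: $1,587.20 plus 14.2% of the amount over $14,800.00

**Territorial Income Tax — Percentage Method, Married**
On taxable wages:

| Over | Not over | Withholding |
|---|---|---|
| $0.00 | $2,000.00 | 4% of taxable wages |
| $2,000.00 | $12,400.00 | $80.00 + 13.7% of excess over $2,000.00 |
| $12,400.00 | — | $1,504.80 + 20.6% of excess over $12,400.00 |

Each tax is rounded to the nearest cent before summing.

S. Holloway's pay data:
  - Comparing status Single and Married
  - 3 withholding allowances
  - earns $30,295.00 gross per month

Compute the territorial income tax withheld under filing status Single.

Territorial Income Tax (Single): taxable = $30,295.00 − 3×$1,060.00 = $27,115.00
  $1,587.20 + 14.2% × ($27,115.00 − $14,800.00) = $1,587.20 + 14.2% × $12,315.00 = $3,335.93

$3,335.93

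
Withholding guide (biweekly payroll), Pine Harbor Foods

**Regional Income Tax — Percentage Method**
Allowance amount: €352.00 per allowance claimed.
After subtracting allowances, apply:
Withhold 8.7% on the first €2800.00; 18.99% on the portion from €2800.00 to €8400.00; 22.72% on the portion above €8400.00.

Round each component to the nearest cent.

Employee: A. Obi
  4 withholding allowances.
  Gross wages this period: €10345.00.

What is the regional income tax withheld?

€1429.05

Regional Income Tax: taxable = €10345.00 − 4×€352.00 = €8937.00
  €1307.04 + 22.72% × (€8937.00 − €8400.00) = €1307.04 + 22.72% × €537.00 = €1429.05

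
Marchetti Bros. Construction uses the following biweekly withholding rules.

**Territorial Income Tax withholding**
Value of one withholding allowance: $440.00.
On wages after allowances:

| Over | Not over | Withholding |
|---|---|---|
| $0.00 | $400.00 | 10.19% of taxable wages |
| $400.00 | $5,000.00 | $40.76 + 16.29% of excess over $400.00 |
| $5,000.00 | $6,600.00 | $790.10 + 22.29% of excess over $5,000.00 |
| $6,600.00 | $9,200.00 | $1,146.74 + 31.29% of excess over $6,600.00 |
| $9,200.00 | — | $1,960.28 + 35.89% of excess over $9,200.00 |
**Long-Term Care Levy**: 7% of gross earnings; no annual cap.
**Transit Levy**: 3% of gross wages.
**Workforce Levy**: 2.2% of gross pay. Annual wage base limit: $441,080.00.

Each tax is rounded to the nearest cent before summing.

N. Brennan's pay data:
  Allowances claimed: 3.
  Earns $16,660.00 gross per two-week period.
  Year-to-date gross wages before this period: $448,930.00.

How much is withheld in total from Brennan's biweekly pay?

Territorial Income Tax: taxable = $16,660.00 − 3×$440.00 = $15,340.00
  $1,960.28 + 35.89% × ($15,340.00 − $9,200.00) = $1,960.28 + 35.89% × $6,140.00 = $4,163.93
Long-Term Care Levy: 7% × $16,660.00 = $1,166.20
Transit Levy: 3% × $16,660.00 = $499.80
Workforce Levy: YTD $448,930.00 ≥ cap $441,080.00 → $0.00
Total: $4,163.93 + $1,166.20 + $499.80 + $0.00 = $5,829.93

$5,829.93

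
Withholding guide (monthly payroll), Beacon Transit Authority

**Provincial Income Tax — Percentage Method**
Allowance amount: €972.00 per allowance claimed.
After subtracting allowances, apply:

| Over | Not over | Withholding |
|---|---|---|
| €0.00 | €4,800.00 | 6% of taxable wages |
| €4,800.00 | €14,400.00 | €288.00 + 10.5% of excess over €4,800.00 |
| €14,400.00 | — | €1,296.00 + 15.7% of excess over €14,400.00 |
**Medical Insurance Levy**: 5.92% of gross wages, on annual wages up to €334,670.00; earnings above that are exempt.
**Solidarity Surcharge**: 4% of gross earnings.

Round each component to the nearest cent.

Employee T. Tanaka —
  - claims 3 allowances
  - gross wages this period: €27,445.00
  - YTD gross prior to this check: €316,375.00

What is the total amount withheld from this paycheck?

Provincial Income Tax: taxable = €27,445.00 − 3×€972.00 = €24,529.00
  €1,296.00 + 15.7% × (€24,529.00 − €14,400.00) = €1,296.00 + 15.7% × €10,129.00 = €2,886.25
Medical Insurance Levy: cap €334,670.00 − YTD €316,375.00 = €18,295.00 subject; 5.92% × €18,295.00 = €1,083.06
Solidarity Surcharge: 4% × €27,445.00 = €1,097.80
Total: €2,886.25 + €1,083.06 + €1,097.80 = €5,067.11

€5,067.11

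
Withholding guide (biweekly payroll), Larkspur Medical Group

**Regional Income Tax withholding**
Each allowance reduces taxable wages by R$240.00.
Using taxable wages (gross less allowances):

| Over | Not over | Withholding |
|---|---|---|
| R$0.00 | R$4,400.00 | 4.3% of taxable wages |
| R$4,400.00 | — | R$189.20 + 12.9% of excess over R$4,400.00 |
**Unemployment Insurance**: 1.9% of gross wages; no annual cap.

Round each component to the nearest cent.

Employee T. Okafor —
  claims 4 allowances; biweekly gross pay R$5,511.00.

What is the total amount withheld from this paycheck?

R$313.39

Regional Income Tax: taxable = R$5,511.00 − 4×R$240.00 = R$4,551.00
  R$189.20 + 12.9% × (R$4,551.00 − R$4,400.00) = R$189.20 + 12.9% × R$151.00 = R$208.68
Unemployment Insurance: 1.9% × R$5,511.00 = R$104.71
Total: R$208.68 + R$104.71 = R$313.39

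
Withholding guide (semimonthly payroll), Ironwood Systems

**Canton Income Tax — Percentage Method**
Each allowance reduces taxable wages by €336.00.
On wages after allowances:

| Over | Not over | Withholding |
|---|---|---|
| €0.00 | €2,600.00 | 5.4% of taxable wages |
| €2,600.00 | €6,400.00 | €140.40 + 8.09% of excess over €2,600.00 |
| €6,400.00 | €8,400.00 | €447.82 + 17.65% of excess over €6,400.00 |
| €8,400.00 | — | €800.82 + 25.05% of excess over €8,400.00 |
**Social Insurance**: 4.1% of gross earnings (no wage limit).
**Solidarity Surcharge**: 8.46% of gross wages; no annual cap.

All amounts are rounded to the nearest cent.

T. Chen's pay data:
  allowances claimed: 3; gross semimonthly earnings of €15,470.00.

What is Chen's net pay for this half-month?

Canton Income Tax: taxable = €15,470.00 − 3×€336.00 = €14,462.00
  €800.82 + 25.05% × (€14,462.00 − €8,400.00) = €800.82 + 25.05% × €6,062.00 = €2,319.35
Social Insurance: 4.1% × €15,470.00 = €634.27
Solidarity Surcharge: 8.46% × €15,470.00 = €1,308.76
Total withheld: €2,319.35 + €634.27 + €1,308.76 = €4,262.38
Net pay: €15,470.00 − €4,262.38 = €11,207.62

€11,207.62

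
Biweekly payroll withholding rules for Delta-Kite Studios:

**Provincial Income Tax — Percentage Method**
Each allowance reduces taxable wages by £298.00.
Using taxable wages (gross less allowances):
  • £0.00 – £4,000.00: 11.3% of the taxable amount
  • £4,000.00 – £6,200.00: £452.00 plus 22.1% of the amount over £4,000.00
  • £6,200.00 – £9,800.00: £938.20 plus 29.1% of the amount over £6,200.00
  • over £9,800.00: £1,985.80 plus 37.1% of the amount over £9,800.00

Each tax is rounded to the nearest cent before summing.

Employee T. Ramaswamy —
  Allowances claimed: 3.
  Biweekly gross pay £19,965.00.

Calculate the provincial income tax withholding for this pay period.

£5,425.34

Provincial Income Tax: taxable = £19,965.00 − 3×£298.00 = £19,071.00
  £1,985.80 + 37.1% × (£19,071.00 − £9,800.00) = £1,985.80 + 37.1% × £9,271.00 = £5,425.34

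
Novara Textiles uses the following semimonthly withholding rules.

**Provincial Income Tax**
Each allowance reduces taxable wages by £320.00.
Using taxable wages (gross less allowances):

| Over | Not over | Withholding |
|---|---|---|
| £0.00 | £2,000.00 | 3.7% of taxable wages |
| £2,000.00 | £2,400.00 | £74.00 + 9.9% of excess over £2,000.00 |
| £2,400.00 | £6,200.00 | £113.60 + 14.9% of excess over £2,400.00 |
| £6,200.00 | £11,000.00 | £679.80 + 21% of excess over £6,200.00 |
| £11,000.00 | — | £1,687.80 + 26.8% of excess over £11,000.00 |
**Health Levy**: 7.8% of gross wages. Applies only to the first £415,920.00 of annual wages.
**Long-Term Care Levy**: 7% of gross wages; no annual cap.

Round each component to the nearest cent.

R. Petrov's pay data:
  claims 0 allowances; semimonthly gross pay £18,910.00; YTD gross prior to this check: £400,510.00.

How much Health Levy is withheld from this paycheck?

£1,201.98

Health Levy: cap £415,920.00 − YTD £400,510.00 = £15,410.00 subject; 7.8% × £15,410.00 = £1,201.98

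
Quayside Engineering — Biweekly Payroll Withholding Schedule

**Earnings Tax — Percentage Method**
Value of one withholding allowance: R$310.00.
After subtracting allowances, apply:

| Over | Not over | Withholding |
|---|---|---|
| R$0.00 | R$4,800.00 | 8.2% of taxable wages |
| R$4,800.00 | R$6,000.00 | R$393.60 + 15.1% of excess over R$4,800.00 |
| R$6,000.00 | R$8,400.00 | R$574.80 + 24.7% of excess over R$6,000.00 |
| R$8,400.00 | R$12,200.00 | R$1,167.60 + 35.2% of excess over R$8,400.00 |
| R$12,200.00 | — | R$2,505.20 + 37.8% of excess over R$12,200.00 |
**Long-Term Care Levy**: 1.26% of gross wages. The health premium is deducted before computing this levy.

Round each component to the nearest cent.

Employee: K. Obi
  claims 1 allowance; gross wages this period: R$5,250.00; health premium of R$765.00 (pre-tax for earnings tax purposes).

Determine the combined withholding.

R$398.86

Earnings Tax: taxable = R$5,250.00 − R$765.00 − 1×R$310.00 = R$4,175.00
  8.2% × R$4,175.00 = R$342.35
Long-Term Care Levy: 1.26% × R$4,485.00 = R$56.51
Total: R$342.35 + R$56.51 = R$398.86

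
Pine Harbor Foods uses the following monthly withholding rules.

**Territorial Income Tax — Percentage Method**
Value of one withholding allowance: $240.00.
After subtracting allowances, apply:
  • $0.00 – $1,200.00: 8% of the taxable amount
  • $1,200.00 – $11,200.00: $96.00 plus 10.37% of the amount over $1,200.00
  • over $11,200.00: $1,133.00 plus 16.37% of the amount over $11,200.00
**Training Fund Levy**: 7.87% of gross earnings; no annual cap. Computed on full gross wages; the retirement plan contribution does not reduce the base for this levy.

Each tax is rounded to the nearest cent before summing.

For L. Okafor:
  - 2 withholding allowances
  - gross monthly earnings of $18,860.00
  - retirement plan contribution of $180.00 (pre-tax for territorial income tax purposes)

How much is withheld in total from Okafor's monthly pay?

Territorial Income Tax: taxable = $18,860.00 − $180.00 − 2×$240.00 = $18,200.00
  $1,133.00 + 16.37% × ($18,200.00 − $11,200.00) = $1,133.00 + 16.37% × $7,000.00 = $2,278.90
Training Fund Levy: 7.87% × $18,860.00 = $1,484.28
Total: $2,278.90 + $1,484.28 = $3,763.18

$3,763.18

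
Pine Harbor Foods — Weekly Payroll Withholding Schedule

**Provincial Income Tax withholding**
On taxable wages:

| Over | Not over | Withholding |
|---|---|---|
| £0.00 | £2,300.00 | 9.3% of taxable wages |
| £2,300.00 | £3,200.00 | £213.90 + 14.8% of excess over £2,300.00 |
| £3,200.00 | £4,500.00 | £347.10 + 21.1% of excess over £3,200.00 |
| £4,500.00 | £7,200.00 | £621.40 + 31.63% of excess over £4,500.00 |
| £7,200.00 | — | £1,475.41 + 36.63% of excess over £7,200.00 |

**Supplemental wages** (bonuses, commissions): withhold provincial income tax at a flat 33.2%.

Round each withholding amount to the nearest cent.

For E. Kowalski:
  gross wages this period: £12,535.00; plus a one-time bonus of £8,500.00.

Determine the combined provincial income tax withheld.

Provincial Income Tax: taxable = £12,535.00
  £1,475.41 + 36.63% × (£12,535.00 − £7,200.00) = £1,475.41 + 36.63% × £5,335.00 = £3,429.62
Supplemental (33.2% flat on bonus): 33.2% × £8,500.00 = £2,822.00
Total provincial income tax: £3,429.62 + £2,822.00 = £6,251.62

£6,251.62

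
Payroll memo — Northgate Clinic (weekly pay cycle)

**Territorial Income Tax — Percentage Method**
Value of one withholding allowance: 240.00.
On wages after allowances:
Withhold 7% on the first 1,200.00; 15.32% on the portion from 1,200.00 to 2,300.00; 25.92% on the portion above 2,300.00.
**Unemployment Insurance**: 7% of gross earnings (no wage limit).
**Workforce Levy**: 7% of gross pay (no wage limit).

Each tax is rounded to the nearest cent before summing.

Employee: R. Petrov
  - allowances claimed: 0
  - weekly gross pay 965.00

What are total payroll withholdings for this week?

Territorial Income Tax: taxable = 965.00
  7% × 965.00 = 67.55
Unemployment Insurance: 7% × 965.00 = 67.55
Workforce Levy: 7% × 965.00 = 67.55
Total: 67.55 + 67.55 + 67.55 = 202.65

202.65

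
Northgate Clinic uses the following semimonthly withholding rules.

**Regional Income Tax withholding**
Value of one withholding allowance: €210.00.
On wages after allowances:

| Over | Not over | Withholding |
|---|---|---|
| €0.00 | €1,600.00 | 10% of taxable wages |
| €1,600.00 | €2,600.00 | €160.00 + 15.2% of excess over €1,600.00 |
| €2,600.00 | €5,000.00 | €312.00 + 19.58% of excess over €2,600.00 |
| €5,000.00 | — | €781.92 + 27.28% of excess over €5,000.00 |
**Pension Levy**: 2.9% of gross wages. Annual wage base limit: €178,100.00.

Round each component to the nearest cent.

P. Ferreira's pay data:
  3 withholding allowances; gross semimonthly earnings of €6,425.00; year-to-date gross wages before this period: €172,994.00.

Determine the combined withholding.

Regional Income Tax: taxable = €6,425.00 − 3×€210.00 = €5,795.00
  €781.92 + 27.28% × (€5,795.00 − €5,000.00) = €781.92 + 27.28% × €795.00 = €998.80
Pension Levy: cap €178,100.00 − YTD €172,994.00 = €5,106.00 subject; 2.9% × €5,106.00 = €148.07
Total: €998.80 + €148.07 = €1,146.87

€1,146.87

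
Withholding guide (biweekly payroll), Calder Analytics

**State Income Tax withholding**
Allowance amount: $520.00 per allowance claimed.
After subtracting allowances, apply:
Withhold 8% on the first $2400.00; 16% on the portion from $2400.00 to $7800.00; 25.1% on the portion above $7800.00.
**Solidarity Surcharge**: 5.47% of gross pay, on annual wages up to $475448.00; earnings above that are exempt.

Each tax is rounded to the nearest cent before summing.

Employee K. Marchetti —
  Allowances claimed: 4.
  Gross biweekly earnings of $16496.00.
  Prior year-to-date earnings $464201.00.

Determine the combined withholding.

State Income Tax: taxable = $16496.00 − 4×$520.00 = $14416.00
  $1056.00 + 25.1% × ($14416.00 − $7800.00) = $1056.00 + 25.1% × $6616.00 = $2716.62
Solidarity Surcharge: cap $475448.00 − YTD $464201.00 = $11247.00 subject; 5.47% × $11247.00 = $615.21
Total: $2716.62 + $615.21 = $3331.83

$3331.83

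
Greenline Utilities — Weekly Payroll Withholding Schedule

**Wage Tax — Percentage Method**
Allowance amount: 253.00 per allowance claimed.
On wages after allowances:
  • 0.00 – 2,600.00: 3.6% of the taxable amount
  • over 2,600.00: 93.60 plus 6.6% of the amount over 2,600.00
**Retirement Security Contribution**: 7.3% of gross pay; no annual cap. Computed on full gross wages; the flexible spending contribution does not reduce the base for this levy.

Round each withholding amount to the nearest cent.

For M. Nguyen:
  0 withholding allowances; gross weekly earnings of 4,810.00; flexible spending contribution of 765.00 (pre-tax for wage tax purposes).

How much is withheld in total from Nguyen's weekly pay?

Wage Tax: taxable = 4,810.00 − 765.00 = 4,045.00
  93.60 + 6.6% × (4,045.00 − 2,600.00) = 93.60 + 6.6% × 1,445.00 = 188.97
Retirement Security Contribution: 7.3% × 4,810.00 = 351.13
Total: 188.97 + 351.13 = 540.10

540.10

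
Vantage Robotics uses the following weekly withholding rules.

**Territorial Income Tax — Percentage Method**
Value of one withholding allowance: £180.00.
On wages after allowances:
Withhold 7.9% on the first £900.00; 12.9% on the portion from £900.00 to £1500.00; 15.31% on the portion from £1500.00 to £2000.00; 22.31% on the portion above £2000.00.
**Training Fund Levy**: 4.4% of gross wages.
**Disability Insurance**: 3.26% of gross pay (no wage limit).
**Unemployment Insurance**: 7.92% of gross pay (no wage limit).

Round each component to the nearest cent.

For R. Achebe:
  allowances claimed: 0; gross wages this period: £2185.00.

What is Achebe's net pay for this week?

Territorial Income Tax: taxable = £2185.00
  £225.05 + 22.31% × (£2185.00 − £2000.00) = £225.05 + 22.31% × £185.00 = £266.32
Training Fund Levy: 4.4% × £2185.00 = £96.14
Disability Insurance: 3.26% × £2185.00 = £71.23
Unemployment Insurance: 7.92% × £2185.00 = £173.05
Total withheld: £266.32 + £96.14 + £71.23 + £173.05 = £606.74
Net pay: £2185.00 − £606.74 = £1578.26

£1578.26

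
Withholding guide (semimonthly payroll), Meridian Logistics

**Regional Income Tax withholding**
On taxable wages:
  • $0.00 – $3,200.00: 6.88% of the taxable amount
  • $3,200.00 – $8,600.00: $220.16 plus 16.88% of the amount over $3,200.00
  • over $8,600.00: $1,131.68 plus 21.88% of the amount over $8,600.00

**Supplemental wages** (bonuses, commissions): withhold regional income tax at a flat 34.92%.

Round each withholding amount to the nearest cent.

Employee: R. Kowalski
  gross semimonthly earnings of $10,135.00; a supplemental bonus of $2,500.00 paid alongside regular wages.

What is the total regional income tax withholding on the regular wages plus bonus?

Regional Income Tax: taxable = $10,135.00
  $1,131.68 + 21.88% × ($10,135.00 − $8,600.00) = $1,131.68 + 21.88% × $1,535.00 = $1,467.54
Supplemental (34.92% flat on bonus): 34.92% × $2,500.00 = $873.00
Total regional income tax: $1,467.54 + $873.00 = $2,340.54

$2,340.54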